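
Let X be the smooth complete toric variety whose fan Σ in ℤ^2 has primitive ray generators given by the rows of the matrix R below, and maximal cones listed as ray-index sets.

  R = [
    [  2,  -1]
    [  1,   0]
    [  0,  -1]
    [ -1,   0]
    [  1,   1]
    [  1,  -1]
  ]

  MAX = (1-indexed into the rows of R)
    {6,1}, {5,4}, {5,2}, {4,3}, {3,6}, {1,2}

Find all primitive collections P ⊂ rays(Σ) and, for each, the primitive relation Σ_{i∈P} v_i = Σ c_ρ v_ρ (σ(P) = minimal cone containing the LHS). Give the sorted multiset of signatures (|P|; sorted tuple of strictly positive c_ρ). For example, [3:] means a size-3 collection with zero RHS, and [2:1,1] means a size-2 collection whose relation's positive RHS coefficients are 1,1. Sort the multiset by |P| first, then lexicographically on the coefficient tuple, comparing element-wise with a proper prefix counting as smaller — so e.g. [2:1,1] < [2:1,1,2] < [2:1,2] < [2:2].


Primitive collections (9):

  {2,4}:  v_{2} + v_{4} = 0  ⇒ sig = [2:]
  {1,4}:  v_{1} + v_{4} = v_{6}  ⇒ sig = [2:1]
  {2,3}:  v_{2} + v_{3} = v_{6}  ⇒ sig = [2:1]
  {2,6}:  v_{2} + v_{6} = v_{1}  ⇒ sig = [2:1]
  {3,5}:  v_{3} + v_{5} = v_{2}  ⇒ sig = [2:1]
  {4,6}:  v_{4} + v_{6} = v_{3}  ⇒ sig = [2:1]
  {1,3}:  v_{1} + v_{3} = 2·v_{6}  ⇒ sig = [2:2]
  {5,6}:  v_{5} + v_{6} = 2·v_{2}  ⇒ sig = [2:2]
  {1,5}:  v_{1} + v_{5} = 3·v_{2}  ⇒ sig = [2:3]

so the primitive-relation signature multiset is
    |P|=2: 9 collections, coeffs (), (1), (1), (1), (1), (1), (2), (2), (3)


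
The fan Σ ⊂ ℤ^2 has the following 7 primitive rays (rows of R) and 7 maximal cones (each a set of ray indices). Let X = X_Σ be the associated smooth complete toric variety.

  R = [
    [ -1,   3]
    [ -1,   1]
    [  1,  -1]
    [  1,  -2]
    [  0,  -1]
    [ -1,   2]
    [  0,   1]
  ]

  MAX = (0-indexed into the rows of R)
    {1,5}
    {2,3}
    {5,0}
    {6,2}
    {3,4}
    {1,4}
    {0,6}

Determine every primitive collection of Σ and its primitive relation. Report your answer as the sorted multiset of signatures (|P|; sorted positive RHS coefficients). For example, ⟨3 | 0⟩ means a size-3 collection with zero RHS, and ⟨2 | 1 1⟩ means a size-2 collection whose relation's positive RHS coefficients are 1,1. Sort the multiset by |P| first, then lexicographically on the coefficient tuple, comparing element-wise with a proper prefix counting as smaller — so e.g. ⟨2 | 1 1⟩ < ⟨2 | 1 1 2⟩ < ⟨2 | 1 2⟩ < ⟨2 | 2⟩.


Σ has 14 primitive collections:

  {1,2}:  v_{1} + v_{2} = 0  →  sig = ⟨2 | 0⟩
  {3,5}:  v_{3} + v_{5} = 0  →  sig = ⟨2 | 0⟩
  {4,6}:  v_{4} + v_{6} = 0  →  sig = ⟨2 | 0⟩
  {0,3}:  v_{0} + v_{3} = v_{6}  →  sig = ⟨2 | 1⟩
  {0,4}:  v_{0} + v_{4} = v_{5}  →  sig = ⟨2 | 1⟩
  {1,3}:  v_{1} + v_{3} = v_{4}  →  sig = ⟨2 | 1⟩
  {1,6}:  v_{1} + v_{6} = v_{5}  →  sig = ⟨2 | 1⟩
  {2,4}:  v_{2} + v_{4} = v_{3}  →  sig = ⟨2 | 1⟩
  {2,5}:  v_{2} + v_{5} = v_{6}  →  sig = ⟨2 | 1⟩
  {3,6}:  v_{3} + v_{6} = v_{2}  →  sig = ⟨2 | 1⟩
  {4,5}:  v_{4} + v_{5} = v_{1}  →  sig = ⟨2 | 1⟩
  {5,6}:  v_{5} + v_{6} = v_{0}  →  sig = ⟨2 | 1⟩
  {0,1}:  v_{0} + v_{1} = 2·v_{5}  →  sig = ⟨2 | 2⟩
  {0,2}:  v_{0} + v_{2} = 2·v_{6}  →  sig = ⟨2 | 2⟩

Hence PRS(X_Σ) =
{ ⟨2 | 0⟩ ×3,  ⟨2 | 1⟩ ×9,  ⟨2 | 2⟩ ×2 }


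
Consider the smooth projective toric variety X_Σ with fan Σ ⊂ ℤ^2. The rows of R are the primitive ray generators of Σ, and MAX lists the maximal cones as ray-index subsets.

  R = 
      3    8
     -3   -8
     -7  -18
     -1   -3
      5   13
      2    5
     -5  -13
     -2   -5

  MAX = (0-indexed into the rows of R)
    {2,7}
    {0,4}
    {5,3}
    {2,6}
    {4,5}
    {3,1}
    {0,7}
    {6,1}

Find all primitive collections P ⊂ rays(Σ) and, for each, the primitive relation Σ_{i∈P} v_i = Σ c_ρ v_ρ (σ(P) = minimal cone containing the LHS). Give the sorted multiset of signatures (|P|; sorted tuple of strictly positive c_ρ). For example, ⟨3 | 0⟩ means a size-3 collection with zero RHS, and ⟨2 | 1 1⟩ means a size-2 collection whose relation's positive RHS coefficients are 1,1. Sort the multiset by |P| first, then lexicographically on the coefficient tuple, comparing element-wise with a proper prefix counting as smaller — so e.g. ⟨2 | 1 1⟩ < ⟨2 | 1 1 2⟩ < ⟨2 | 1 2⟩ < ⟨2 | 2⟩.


The 20 primitive collections of Σ (r=8, n=2):

  • {0,1}:  v_{0} + v_{1} = 0 — sig = ⟨2 | 0⟩
  • {4,6}:  v_{4} + v_{6} = 0 — sig = ⟨2 | 0⟩
  • {5,7}:  v_{5} + v_{7} = 0 — sig = ⟨2 | 0⟩
  • {0,3}:  v_{0} + v_{3} = v_{5} — sig = ⟨2 | 1⟩
  • {0,5}:  v_{0} + v_{5} = v_{4} — sig = ⟨2 | 1⟩
  • {0,6}:  v_{0} + v_{6} = v_{7} — sig = ⟨2 | 1⟩
  • {1,4}:  v_{1} + v_{4} = v_{5} — sig = ⟨2 | 1⟩
  • {1,5}:  v_{1} + v_{5} = v_{3} — sig = ⟨2 | 1⟩
  • {1,7}:  v_{1} + v_{7} = v_{6} — sig = ⟨2 | 1⟩
  • {2,4}:  v_{2} + v_{4} = v_{7} — sig = ⟨2 | 1⟩
  • {2,5}:  v_{2} + v_{5} = v_{6} — sig = ⟨2 | 1⟩
  • {3,7}:  v_{3} + v_{7} = v_{1} — sig = ⟨2 | 1⟩
  • {4,7}:  v_{4} + v_{7} = v_{0} — sig = ⟨2 | 1⟩
  • {5,6}:  v_{5} + v_{6} = v_{1} — sig = ⟨2 | 1⟩
  • {6,7}:  v_{6} + v_{7} = v_{2} — sig = ⟨2 | 1⟩
  • {2,3}:  v_{2} + v_{3} = v_{1} + v_{6} — sig = ⟨2 | 1 1⟩
  • {0,2}:  v_{0} + v_{2} = 2·v_{7} — sig = ⟨2 | 2⟩
  • {1,2}:  v_{1} + v_{2} = 2·v_{6} — sig = ⟨2 | 2⟩
  • {3,4}:  v_{3} + v_{4} = 2·v_{5} — sig = ⟨2 | 2⟩
  • {3,6}:  v_{3} + v_{6} = 2·v_{1} — sig = ⟨2 | 2⟩

Sorted signature multiset PRS(X):
[⟨2 | 0⟩, ⟨2 | 0⟩, ⟨2 | 0⟩, ⟨2 | 1⟩, ⟨2 | 1⟩, ⟨2 | 1⟩, ⟨2 | 1⟩, ⟨2 | 1⟩, ⟨2 | 1⟩, ⟨2 | 1⟩, ⟨2 | 1⟩, ⟨2 | 1⟩, ⟨2 | 1⟩, ⟨2 | 1⟩, ⟨2 | 1⟩, ⟨2 | 1 1⟩, ⟨2 | 2⟩, ⟨2 | 2⟩, ⟨2 | 2⟩, ⟨2 | 2⟩]


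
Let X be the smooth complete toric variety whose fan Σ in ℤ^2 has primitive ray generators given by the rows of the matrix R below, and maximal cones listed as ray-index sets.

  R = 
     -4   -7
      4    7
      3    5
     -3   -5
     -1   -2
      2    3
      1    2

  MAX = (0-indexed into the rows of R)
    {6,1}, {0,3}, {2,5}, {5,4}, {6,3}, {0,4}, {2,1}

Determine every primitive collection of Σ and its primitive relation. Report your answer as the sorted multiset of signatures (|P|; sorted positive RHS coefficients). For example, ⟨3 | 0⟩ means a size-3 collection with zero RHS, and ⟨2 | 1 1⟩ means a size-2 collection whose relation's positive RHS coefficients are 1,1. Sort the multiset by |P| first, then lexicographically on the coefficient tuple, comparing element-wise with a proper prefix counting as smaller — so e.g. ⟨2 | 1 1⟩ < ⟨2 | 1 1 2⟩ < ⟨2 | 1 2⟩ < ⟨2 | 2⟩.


14 minimal non-faces of Δ(Σ) (on 7 rays):

  {0,1}:  v_{0} + v_{1} = 0  ⟹  sig = ⟨2 | 0⟩
  {2,3}:  v_{2} + v_{3} = 0  ⟹  sig = ⟨2 | 0⟩
  {4,6}:  v_{4} + v_{6} = 0  ⟹  sig = ⟨2 | 0⟩
  {0,2}:  v_{0} + v_{2} = v_{4}  ⟹  sig = ⟨2 | 1⟩
  {0,6}:  v_{0} + v_{6} = v_{3}  ⟹  sig = ⟨2 | 1⟩
  {1,3}:  v_{1} + v_{3} = v_{6}  ⟹  sig = ⟨2 | 1⟩
  {1,4}:  v_{1} + v_{4} = v_{2}  ⟹  sig = ⟨2 | 1⟩
  {2,4}:  v_{2} + v_{4} = v_{5}  ⟹  sig = ⟨2 | 1⟩
  {2,6}:  v_{2} + v_{6} = v_{1}  ⟹  sig = ⟨2 | 1⟩
  {3,4}:  v_{3} + v_{4} = v_{0}  ⟹  sig = ⟨2 | 1⟩
  {3,5}:  v_{3} + v_{5} = v_{4}  ⟹  sig = ⟨2 | 1⟩
  {5,6}:  v_{5} + v_{6} = v_{2}  ⟹  sig = ⟨2 | 1⟩
  {0,5}:  v_{0} + v_{5} = 2·v_{4}  ⟹  sig = ⟨2 | 2⟩
  {1,5}:  v_{1} + v_{5} = 2·v_{2}  ⟹  sig = ⟨2 | 2⟩

Hence PRS(X_Σ) =
    |P|=2: 14 collections, coeffs (), (), (), (1), (1), (1), (1), (1), (1), (1), (1), (1), (2), (2)


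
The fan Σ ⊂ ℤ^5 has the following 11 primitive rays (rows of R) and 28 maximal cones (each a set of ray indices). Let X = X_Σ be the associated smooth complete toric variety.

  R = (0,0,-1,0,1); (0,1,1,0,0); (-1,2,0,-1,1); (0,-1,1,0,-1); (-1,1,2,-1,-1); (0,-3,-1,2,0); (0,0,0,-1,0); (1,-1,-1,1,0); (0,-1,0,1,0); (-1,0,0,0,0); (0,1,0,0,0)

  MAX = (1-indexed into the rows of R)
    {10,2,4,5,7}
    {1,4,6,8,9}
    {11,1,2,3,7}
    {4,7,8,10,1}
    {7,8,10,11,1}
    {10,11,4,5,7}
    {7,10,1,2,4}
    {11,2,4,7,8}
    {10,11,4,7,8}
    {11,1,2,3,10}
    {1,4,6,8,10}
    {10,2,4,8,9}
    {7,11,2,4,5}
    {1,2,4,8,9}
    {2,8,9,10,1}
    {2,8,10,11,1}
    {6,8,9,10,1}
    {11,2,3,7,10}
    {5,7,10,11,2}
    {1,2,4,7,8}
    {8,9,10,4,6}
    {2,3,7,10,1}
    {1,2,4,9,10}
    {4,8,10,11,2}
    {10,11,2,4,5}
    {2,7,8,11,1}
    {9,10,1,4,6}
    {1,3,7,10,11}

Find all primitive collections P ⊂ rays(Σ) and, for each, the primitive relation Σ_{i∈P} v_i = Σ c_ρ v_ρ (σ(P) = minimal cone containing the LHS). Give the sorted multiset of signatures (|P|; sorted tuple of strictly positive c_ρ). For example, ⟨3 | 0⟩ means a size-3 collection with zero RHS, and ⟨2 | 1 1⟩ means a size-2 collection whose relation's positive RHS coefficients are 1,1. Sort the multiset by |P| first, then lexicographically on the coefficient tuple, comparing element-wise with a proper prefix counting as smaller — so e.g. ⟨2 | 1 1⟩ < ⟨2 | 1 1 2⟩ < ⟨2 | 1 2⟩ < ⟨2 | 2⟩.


Σ has 20 primitive collections:

  P = {3,8}:  v_{3} + v_{8} = v_{1} + v_{11}  ⇒ sig = ⟨2 | 1 1⟩
  P = {5,8}:  v_{5} + v_{8} = v_{4} + v_{11}  ⇒ sig = ⟨2 | 1 1⟩
  P = {7,9}:  v_{7} + v_{9} = v_{1} + v_{4}  ⇒ sig = ⟨2 | 1 1⟩
  P = {1,5}:  v_{1} + v_{5} = v_{2} + v_{7} + v_{10}  ⇒ sig = ⟨2 | 1 1 1⟩
  P = {3,4}:  v_{3} + v_{4} = v_{2} + v_{7} + v_{10}  ⇒ sig = ⟨2 | 1 1 1⟩
  P = {3,6}:  v_{3} + v_{6} = v_{1} + v_{9} + v_{10}  ⇒ sig = ⟨2 | 1 1 1⟩
  P = {3,9}:  v_{3} + v_{9} = v_{1} + v_{2} + v_{10}  ⇒ sig = ⟨2 | 1 1 1⟩
  P = {5,6}:  v_{5} + v_{6} = v_{4} + v_{9} + v_{10}  ⇒ sig = ⟨2 | 1 1 1⟩
  P = {5,9}:  v_{5} + v_{9} = v_{2} + v_{4} + v_{10}  ⇒ sig = ⟨2 | 1 1 1⟩
  P = {6,11}:  v_{6} + v_{11} = v_{8} + v_{9} + v_{10}  ⇒ sig = ⟨2 | 1 1 1⟩
  P = {9,11}:  v_{9} + v_{11} = v_{2} + v_{8} + v_{10}  ⇒ sig = ⟨2 | 1 1 1⟩
  P = {6,7}:  v_{6} + v_{7} = 2·v_{1} + 2·v_{4} + v_{8} + v_{10}  ⇒ sig = ⟨2 | 1 1 2 2⟩
  P = {3,5}:  v_{3} + v_{5} = 2·v_{2} + 2·v_{7} + 2·v_{10} + v_{11}  ⇒ sig = ⟨2 | 1 2 2 2⟩
  P = {2,6}:  v_{2} + v_{6} = 2·v_{9}  ⇒ sig = ⟨2 | 2⟩
  P = {1,4,11}:  v_{1} + v_{4} + v_{11} = 0  ⇒ sig = ⟨3 | 0⟩
  P = {2,7,8,10}:  v_{2} + v_{7} + v_{8} + v_{10} = 0  ⇒ sig = ⟨4 | 0⟩
  P = {1,2,4,8,10}:  v_{1} + v_{2} + v_{4} + v_{8} + v_{10} = v_{9}  ⇒ sig = ⟨5 | 1⟩
  P = {1,2,7,10,11}:  v_{1} + v_{2} + v_{7} + v_{10} + v_{11} = v_{3}  ⇒ sig = ⟨5 | 1⟩
  P = {1,4,8,9,10}:  v_{1} + v_{4} + v_{8} + v_{9} + v_{10} = v_{6}  ⇒ sig = ⟨5 | 1⟩
  P = {2,4,7,10,11}:  v_{2} + v_{4} + v_{7} + v_{10} + v_{11} = v_{5}  ⇒ sig = ⟨5 | 1⟩

Sorted signature multiset PRS(X):
    |P|=2: 14 collections, coeffs (1,1), (1,1), (1,1), (1,1,1), (1,1,1), (1,1,1), (1,1,1), (1,1,1), (1,1,1), (1,1,1), (1,1,1), (1,1,2,2), (1,2,2,2), (2)
    |P|=3: 1 collection, coeffs ()
    |P|=4: 1 collection, coeffs ()
    |P|=5: 4 collections, coeffs (1), (1), (1), (1)


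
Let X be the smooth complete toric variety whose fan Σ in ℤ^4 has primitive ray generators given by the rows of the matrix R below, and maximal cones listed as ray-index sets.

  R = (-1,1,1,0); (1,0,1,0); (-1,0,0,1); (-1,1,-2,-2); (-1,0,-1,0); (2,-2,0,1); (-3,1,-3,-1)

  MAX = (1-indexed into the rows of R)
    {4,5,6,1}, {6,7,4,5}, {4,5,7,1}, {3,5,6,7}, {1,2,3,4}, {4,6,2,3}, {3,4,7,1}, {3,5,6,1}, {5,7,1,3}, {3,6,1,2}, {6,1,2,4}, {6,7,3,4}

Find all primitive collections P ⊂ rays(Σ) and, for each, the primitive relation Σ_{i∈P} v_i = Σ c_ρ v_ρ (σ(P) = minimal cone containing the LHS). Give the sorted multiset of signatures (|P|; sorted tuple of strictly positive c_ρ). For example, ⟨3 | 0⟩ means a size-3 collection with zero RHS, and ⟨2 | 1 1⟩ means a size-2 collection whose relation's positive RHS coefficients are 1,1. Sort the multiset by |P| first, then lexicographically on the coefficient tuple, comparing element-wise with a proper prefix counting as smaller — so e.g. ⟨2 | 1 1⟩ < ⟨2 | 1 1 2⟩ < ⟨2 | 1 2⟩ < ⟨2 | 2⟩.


5 collections generate NE(X_Σ); each relation:

  {2,5}:  v_{2} + v_{5} = 0  ⟹  sig = ⟨2 | 0⟩
  {2,7}:  v_{2} + v_{7} = v_{3} + v_{4}  ⟹  sig = ⟨2 | 1 1⟩
  {3,4,5}:  v_{3} + v_{4} + v_{5} = v_{7}  ⟹  sig = ⟨3 | 1⟩
  {1,6,7}:  v_{1} + v_{6} + v_{7} = 2·v_{5}  ⟹  sig = ⟨3 | 2⟩
  {1,3,4,6}:  v_{1} + v_{3} + v_{4} + v_{6} = v_{5}  ⟹  sig = ⟨4 | 1⟩

so the primitive-relation signature multiset is
    |P|=2: 2 collections, coeffs (), (1,1)
    |P|=3: 2 collections, coeffs (1), (2)
    |P|=4: 1 collection, coeffs (1)


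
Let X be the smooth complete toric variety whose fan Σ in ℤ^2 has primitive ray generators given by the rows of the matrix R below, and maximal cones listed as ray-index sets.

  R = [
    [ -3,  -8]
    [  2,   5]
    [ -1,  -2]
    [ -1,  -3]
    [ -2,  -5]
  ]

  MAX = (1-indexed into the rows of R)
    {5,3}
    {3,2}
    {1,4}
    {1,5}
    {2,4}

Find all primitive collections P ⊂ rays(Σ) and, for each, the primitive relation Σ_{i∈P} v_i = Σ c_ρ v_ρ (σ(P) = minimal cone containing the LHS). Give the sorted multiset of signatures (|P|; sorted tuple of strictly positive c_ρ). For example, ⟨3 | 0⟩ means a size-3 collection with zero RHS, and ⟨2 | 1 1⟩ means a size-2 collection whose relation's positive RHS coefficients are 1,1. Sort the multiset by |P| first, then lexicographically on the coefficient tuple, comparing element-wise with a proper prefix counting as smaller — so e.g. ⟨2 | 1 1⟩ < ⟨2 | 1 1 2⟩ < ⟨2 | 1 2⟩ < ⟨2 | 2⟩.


The 5 primitive collections of Σ (r=5, n=2):

  {2,5}:  v_{2} + v_{5} = 0  so sig = ⟨2 | 0⟩
  {1,2}:  v_{1} + v_{2} = v_{4}  so sig = ⟨2 | 1⟩
  {3,4}:  v_{3} + v_{4} = v_{5}  so sig = ⟨2 | 1⟩
  {4,5}:  v_{4} + v_{5} = v_{1}  so sig = ⟨2 | 1⟩
  {1,3}:  v_{1} + v_{3} = 2·v_{5}  so sig = ⟨2 | 2⟩

Hence PRS(X_Σ) =
    ⟨2 | 0⟩
    ⟨2 | 1⟩
    ⟨2 | 1⟩
    ⟨2 | 1⟩
    ⟨2 | 2⟩


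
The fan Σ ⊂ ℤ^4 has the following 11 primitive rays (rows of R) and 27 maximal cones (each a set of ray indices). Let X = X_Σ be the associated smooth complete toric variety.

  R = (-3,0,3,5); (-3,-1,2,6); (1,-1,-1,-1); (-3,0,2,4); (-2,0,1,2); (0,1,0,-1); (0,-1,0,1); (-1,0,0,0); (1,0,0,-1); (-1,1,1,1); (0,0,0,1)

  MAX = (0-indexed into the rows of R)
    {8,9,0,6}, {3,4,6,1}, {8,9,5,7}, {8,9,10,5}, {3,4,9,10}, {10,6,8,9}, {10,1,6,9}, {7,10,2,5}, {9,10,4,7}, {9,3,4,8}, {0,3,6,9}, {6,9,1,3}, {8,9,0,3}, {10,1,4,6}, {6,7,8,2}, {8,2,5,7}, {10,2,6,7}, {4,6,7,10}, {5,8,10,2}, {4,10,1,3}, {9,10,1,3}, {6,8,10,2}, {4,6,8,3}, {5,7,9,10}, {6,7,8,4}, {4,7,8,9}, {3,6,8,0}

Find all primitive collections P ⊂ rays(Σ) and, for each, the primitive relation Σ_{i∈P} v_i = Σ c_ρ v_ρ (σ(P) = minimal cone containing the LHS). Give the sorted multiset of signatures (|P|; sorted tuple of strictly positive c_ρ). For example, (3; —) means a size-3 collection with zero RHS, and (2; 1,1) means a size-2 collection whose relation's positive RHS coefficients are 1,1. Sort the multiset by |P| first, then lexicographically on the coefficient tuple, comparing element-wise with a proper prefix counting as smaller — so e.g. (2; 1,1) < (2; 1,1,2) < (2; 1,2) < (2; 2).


Primitive collections (25):

  {2,9}:  v_{2} + v_{9} = 0  →  sig = (2; —)
  {5,6}:  v_{5} + v_{6} = 0  →  sig = (2; —)
  {1,5}:  v_{1} + v_{5} = v_{3} + v_{10}  →  sig = (2; 1,1)
  {2,3}:  v_{2} + v_{3} = v_{4} + v_{6}  →  sig = (2; 1,1)
  {2,4}:  v_{2} + v_{4} = v_{6} + v_{7}  →  sig = (2; 1,1)
  {3,5}:  v_{3} + v_{5} = v_{4} + v_{9}  →  sig = (2; 1,1)
  {4,5}:  v_{4} + v_{5} = v_{7} + v_{9}  →  sig = (2; 1,1)
  {0,2}:  v_{0} + v_{2} = v_{3} + v_{6} + v_{8}  →  sig = (2; 1,1,1)
  {0,5}:  v_{0} + v_{5} = v_{3} + v_{8} + v_{9}  →  sig = (2; 1,1,1)
  {0,7}:  v_{0} + v_{7} = v_{3} + v_{4} + v_{8}  →  sig = (2; 1,1,1)
  {1,2}:  v_{1} + v_{2} = v_{4} + 2·v_{6} + v_{10}  →  sig = (2; 1,1,2)
  {1,7}:  v_{1} + v_{7} = 2·v_{4} + v_{6} + v_{10}  →  sig = (2; 1,1,2)
  {0,4}:  v_{0} + v_{4} = 2·v_{3} + v_{8}  →  sig = (2; 1,2)
  {0,1}:  v_{0} + v_{1} = v_{3} + 4·v_{6} + 3·v_{9}  →  sig = (2; 1,3,4)
  {3,7}:  v_{3} + v_{7} = 2·v_{4}  →  sig = (2; 2)
  {1,8}:  v_{1} + v_{8} = 3·v_{6} + 2·v_{9}  →  sig = (2; 2,3)
  {0,10}:  v_{0} + v_{10} = 3·v_{6} + 3·v_{9}  →  sig = (2; 3,3)
  {7,8,10}:  v_{7} + v_{8} + v_{10} = 0  →  sig = (3; —)
  {3,6,10}:  v_{3} + v_{6} + v_{10} = v_{1}  →  sig = (3; 1)
  {4,6,9}:  v_{4} + v_{6} + v_{9} = v_{3}  →  sig = (3; 1)
  {6,7,9}:  v_{6} + v_{7} + v_{9} = v_{4}  →  sig = (3; 1)
  {4,8,10}:  v_{4} + v_{8} + v_{10} = v_{6} + v_{9}  →  sig = (3; 1,1)
  {1,4,9}:  v_{1} + v_{4} + v_{9} = 2·v_{3} + v_{10}  →  sig = (3; 1,2)
  {3,8,10}:  v_{3} + v_{8} + v_{10} = 2·v_{6} + 2·v_{9}  →  sig = (3; 2,2)
  {3,6,8,9}:  v_{3} + v_{6} + v_{8} + v_{9} = v_{0}  →  sig = (4; 1)

Signatures (|P|; sorted positive RHS coefficients), sorted:
    (2; —)
    (2; —)
    (2; 1,1)
    (2; 1,1)
    (2; 1,1)
    (2; 1,1)
    (2; 1,1)
    (2; 1,1,1)
    (2; 1,1,1)
    (2; 1,1,1)
    (2; 1,1,2)
    (2; 1,1,2)
    (2; 1,2)
    (2; 1,3,4)
    (2; 2)
    (2; 2,3)
    (2; 3,3)
    (3; —)
    (3; 1)
    (3; 1)
    (3; 1)
    (3; 1,1)
    (3; 1,2)
    (3; 2,2)
    (4; 1)


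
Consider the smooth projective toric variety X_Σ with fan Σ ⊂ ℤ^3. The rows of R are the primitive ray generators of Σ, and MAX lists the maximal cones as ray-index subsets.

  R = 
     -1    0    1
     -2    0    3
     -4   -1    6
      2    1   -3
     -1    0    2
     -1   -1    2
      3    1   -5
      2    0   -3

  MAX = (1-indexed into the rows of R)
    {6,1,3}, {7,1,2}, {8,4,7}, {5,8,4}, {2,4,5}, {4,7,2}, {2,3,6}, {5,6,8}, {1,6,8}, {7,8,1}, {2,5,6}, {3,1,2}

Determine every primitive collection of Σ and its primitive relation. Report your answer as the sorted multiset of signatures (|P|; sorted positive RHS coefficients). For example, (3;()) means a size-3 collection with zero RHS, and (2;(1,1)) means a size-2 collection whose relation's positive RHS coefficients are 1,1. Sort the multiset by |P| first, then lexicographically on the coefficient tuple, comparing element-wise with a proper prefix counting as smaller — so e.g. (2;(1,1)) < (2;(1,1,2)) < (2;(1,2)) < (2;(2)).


11 collections generate NE(X_Σ); each relation:

  • {2,8}:  v_{2} + v_{8} = 0 — sig = (2;())
  • {1,5}:  v_{1} + v_{5} = v_{2} — sig = (2;(1))
  • {3,4}:  v_{3} + v_{4} = v_{2} — sig = (2;(1))
  • {3,7}:  v_{3} + v_{7} = v_{1} — sig = (2;(1))
  • {5,7}:  v_{5} + v_{7} = v_{4} — sig = (2;(1))
  • {6,7}:  v_{6} + v_{7} = v_{8} — sig = (2;(1))
  • {1,4}:  v_{1} + v_{4} = v_{2} + v_{7} — sig = (2;(1,1))
  • {3,8}:  v_{3} + v_{8} = v_{1} + v_{6} — sig = (2;(1,1))
  • {4,6}:  v_{4} + v_{6} = v_{5} + v_{8} — sig = (2;(1,1))
  • {3,5}:  v_{3} + v_{5} = 2·v_{2} + v_{6} — sig = (2;(1,2))
  • {1,2,6}:  v_{1} + v_{2} + v_{6} = v_{3} — sig = (3;(1))

so the primitive-relation signature multiset is
{ (2;()),  (2;(1)) ×5,  (2;(1,1)) ×3,  (2;(1,2)),  (3;(1)) }


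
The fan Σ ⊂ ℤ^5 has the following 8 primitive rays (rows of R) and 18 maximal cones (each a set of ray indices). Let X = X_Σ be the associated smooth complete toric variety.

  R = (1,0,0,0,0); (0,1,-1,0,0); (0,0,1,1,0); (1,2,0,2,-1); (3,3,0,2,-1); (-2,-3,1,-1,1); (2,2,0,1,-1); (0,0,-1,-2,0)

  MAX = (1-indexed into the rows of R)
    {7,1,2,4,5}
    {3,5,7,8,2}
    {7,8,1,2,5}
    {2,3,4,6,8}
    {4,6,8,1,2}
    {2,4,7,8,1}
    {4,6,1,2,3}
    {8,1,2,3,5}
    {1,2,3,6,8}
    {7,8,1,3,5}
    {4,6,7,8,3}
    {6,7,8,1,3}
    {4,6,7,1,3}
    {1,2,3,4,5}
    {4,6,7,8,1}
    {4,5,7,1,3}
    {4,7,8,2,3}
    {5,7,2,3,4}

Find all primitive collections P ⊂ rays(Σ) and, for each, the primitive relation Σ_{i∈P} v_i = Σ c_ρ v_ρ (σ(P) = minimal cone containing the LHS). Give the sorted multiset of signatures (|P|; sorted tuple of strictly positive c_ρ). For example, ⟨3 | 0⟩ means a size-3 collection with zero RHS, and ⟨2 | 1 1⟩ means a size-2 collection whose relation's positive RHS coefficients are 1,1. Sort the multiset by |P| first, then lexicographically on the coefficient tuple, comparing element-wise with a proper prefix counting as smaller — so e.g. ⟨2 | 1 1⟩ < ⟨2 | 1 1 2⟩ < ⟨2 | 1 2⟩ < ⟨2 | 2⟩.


5 minimal non-faces of Δ(Σ) (on 8 rays):

  P={5,6}:  v_{5} + v_{6} = v_{1} + v_{3}  ⟹  sig = ⟨2 | 1 1⟩
  P={2,6,7}:  v_{2} + v_{6} + v_{7} = 0  ⟹  sig = ⟨3 | 0⟩
  P={4,5,8}:  v_{4} + v_{5} + v_{8} = v_{2} + 2·v_{7}  ⟹  sig = ⟨3 | 1 2⟩
  P={1,2,3,7}:  v_{1} + v_{2} + v_{3} + v_{7} = v_{5}  ⟹  sig = ⟨4 | 1⟩
  P={1,3,4,8}:  v_{1} + v_{3} + v_{4} + v_{8} = v_{7}  ⟹  sig = ⟨4 | 1⟩

Hence PRS(X_Σ) =
    ⟨2 | 1 1⟩
    ⟨3 | 0⟩
    ⟨3 | 1 2⟩
    ⟨4 | 1⟩
    ⟨4 | 1⟩


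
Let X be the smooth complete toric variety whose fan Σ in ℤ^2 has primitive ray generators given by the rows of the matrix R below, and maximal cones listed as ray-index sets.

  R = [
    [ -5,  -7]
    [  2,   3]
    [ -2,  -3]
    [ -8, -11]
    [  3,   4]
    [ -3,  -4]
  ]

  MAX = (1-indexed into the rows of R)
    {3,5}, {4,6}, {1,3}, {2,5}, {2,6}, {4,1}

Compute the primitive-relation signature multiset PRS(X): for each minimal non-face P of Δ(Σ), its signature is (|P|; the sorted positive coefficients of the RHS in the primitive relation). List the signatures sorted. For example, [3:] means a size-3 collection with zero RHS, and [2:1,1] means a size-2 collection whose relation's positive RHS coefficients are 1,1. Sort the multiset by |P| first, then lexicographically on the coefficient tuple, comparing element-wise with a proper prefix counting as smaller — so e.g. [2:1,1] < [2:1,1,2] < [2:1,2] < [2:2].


9 collections generate NE(X_Σ); each relation:

  P={2,3}:  v_{2} + v_{3} = 0  →  sig = [2:]
  P={5,6}:  v_{5} + v_{6} = 0  →  sig = [2:]
  P={1,2}:  v_{1} + v_{2} = v_{6}  →  sig = [2:1]
  P={1,5}:  v_{1} + v_{5} = v_{3}  →  sig = [2:1]
  P={1,6}:  v_{1} + v_{6} = v_{4}  →  sig = [2:1]
  P={3,6}:  v_{3} + v_{6} = v_{1}  →  sig = [2:1]
  P={4,5}:  v_{4} + v_{5} = v_{1}  →  sig = [2:1]
  P={2,4}:  v_{2} + v_{4} = 2·v_{6}  →  sig = [2:2]
  P={3,4}:  v_{3} + v_{4} = 2·v_{1}  →  sig = [2:2]

Sorted signature multiset PRS(X):
    |P|=2: 9 collections, coeffs (), (), (1), (1), (1), (1), (1), (2), (2)


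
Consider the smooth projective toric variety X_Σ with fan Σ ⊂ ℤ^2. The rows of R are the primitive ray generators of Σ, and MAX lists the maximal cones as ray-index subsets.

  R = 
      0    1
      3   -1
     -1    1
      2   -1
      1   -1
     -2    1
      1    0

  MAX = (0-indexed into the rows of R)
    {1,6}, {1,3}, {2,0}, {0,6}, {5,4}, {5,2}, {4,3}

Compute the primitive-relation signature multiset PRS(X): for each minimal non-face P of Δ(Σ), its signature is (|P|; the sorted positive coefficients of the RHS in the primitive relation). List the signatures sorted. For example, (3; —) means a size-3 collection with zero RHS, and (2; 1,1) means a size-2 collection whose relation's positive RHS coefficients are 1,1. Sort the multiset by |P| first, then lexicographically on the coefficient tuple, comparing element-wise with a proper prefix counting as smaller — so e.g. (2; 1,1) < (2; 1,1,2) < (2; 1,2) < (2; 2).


14 minimal non-faces of Δ(Σ) (on 7 rays):

  P={2,4}:  v_{2} + v_{4} = 0 ; sig = (2; —)
  P={3,5}:  v_{3} + v_{5} = 0 ; sig = (2; —)
  P={0,4}:  v_{0} + v_{4} = v_{6} ; sig = (2; 1)
  P={1,5}:  v_{1} + v_{5} = v_{6} ; sig = (2; 1)
  P={2,3}:  v_{2} + v_{3} = v_{6} ; sig = (2; 1)
  P={2,6}:  v_{2} + v_{6} = v_{0} ; sig = (2; 1)
  P={3,6}:  v_{3} + v_{6} = v_{1} ; sig = (2; 1)
  P={4,6}:  v_{4} + v_{6} = v_{3} ; sig = (2; 1)
  P={5,6}:  v_{5} + v_{6} = v_{2} ; sig = (2; 1)
  P={0,3}:  v_{0} + v_{3} = 2·v_{6} ; sig = (2; 2)
  P={0,5}:  v_{0} + v_{5} = 2·v_{2} ; sig = (2; 2)
  P={1,2}:  v_{1} + v_{2} = 2·v_{6} ; sig = (2; 2)
  P={1,4}:  v_{1} + v_{4} = 2·v_{3} ; sig = (2; 2)
  P={0,1}:  v_{0} + v_{1} = 3·v_{6} ; sig = (2; 3)

Hence PRS(X_Σ) =
{ (2; —) ×2,  (2; 1) ×7,  (2; 2) ×4,  (2; 3) }


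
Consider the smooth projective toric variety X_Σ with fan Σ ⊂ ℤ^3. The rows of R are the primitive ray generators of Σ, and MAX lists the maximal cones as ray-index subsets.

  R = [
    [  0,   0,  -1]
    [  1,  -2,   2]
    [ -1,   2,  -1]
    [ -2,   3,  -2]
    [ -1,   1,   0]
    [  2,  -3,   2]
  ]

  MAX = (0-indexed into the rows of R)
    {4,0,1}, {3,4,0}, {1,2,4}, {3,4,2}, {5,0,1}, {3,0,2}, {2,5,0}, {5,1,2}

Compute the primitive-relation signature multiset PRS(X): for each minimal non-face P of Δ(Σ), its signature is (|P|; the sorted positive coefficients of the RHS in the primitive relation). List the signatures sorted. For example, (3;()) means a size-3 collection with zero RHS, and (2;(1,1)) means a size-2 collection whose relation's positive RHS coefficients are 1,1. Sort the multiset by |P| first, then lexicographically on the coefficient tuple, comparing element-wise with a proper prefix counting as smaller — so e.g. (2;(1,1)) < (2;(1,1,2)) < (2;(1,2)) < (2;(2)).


5 minimal non-faces of Δ(Σ) (on 6 rays):

  {3,5}:  v_{3} + v_{5} = 0 ; sig = (2;())
  {1,3}:  v_{1} + v_{3} = v_{4} ; sig = (2;(1))
  {4,5}:  v_{4} + v_{5} = v_{1} ; sig = (2;(1))
  {0,1,2}:  v_{0} + v_{1} + v_{2} = 0 ; sig = (3;())
  {0,2,4}:  v_{0} + v_{2} + v_{4} = v_{3} ; sig = (3;(1))

so the primitive-relation signature multiset is
[(2;()), (2;(1)), (2;(1)), (3;()), (3;(1))]


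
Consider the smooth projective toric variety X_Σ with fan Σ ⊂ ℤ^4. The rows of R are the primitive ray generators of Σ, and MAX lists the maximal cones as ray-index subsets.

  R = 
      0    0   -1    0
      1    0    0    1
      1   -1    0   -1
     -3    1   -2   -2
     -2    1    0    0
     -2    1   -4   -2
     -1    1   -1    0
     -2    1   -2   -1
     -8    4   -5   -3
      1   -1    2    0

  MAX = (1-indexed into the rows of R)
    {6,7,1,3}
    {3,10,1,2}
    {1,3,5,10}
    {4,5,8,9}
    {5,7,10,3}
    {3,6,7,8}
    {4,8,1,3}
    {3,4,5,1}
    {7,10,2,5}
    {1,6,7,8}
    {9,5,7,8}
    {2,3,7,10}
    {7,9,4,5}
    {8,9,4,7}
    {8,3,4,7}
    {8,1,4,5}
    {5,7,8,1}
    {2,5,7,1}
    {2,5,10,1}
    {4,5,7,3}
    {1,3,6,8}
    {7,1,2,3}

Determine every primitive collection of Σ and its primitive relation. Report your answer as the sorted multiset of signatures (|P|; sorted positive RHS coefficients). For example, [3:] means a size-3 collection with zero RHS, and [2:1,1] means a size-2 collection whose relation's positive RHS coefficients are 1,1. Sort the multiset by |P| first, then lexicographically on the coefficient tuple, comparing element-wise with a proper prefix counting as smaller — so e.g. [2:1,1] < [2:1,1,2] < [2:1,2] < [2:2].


The 20 primitive collections of Σ (r=10, n=4):

  P={2,4}:  v_{2} + v_{4} = v_{8} ; sig = [2:1]
  P={2,8}:  v_{2} + v_{8} = v_{1} + v_{7} ; sig = [2:1,1]
  P={6,10}:  v_{6} + v_{10} = v_{3} + v_{8} ; sig = [2:1,1]
  P={8,10}:  v_{8} + v_{10} = v_{3} + v_{5} ; sig = [2:1,1]
  P={9,10}:  v_{9} + v_{10} = v_{3} + v_{4} + 2·v_{5} + v_{7} ; sig = [2:1,1,1,2]
  P={2,9}:  v_{2} + v_{9} = v_{5} + v_{7} + 2·v_{8} ; sig = [2:1,1,2]
  P={6,9}:  v_{6} + v_{9} = v_{4} + v_{7} + 3·v_{8} ; sig = [2:1,1,3]
  P={3,9}:  v_{3} + v_{9} = 2·v_{4} + v_{7} ; sig = [2:1,2]
  P={2,6}:  v_{2} + v_{6} = 2·v_{1} + v_{3} + 2·v_{7} ; sig = [2:1,2,2]
  P={1,9}:  v_{1} + v_{9} = v_{5} + 3·v_{8} ; sig = [2:1,3]
  P={4,6}:  v_{4} + v_{6} = v_{3} + 3·v_{8} ; sig = [2:1,3]
  P={5,6}:  v_{5} + v_{6} = 2·v_{8} ; sig = [2:2]
  P={4,10}:  v_{4} + v_{10} = 2·v_{3} + 2·v_{5} ; sig = [2:2,2]
  P={1,7,10}:  v_{1} + v_{7} + v_{10} = 0 ; sig = [3:]
  P={2,3,5}:  v_{2} + v_{3} + v_{5} = 0 ; sig = [3:]
  P={3,5,8}:  v_{3} + v_{5} + v_{8} = v_{4} ; sig = [3:1]
  P={1,4,7}:  v_{1} + v_{4} + v_{7} = 2·v_{8} ; sig = [3:2]
  P={1,3,5,7}:  v_{1} + v_{3} + v_{5} + v_{7} = v_{8} ; sig = [4:1]
  P={1,3,7,8}:  v_{1} + v_{3} + v_{7} + v_{8} = v_{6} ; sig = [4:1]
  P={4,5,7,8}:  v_{4} + v_{5} + v_{7} + v_{8} = v_{9} ; sig = [4:1]

Hence PRS(X_Σ) =
{ [2:1],  [2:1,1] ×3,  [2:1,1,1,2],  [2:1,1,2],  [2:1,1,3],  [2:1,2],  [2:1,2,2],  [2:1,3] ×2,  [2:2],  [2:2,2],  [3:] ×2,  [3:1],  [3:2],  [4:1] ×3 }


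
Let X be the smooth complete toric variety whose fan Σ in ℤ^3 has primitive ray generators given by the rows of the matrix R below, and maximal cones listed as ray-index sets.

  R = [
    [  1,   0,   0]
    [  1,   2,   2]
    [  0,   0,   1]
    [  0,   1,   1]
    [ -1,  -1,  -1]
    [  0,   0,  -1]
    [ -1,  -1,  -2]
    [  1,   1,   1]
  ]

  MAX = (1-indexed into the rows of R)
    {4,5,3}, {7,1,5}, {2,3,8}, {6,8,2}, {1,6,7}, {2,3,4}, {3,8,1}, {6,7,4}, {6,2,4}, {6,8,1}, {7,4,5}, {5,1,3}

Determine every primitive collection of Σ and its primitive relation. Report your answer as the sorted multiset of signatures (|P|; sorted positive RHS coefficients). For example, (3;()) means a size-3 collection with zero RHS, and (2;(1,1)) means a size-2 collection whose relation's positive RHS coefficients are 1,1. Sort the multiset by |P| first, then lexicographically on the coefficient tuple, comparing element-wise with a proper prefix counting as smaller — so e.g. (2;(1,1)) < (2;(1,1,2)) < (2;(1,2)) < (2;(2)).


10 minimal non-faces of Δ(Σ) (on 8 rays):

  P = {3,6}:  v_{3} + v_{6} = 0  ⟹  sig = (2;())
  P = {5,8}:  v_{5} + v_{8} = 0  ⟹  sig = (2;())
  P = {1,4}:  v_{1} + v_{4} = v_{8}  ⟹  sig = (2;(1))
  P = {2,5}:  v_{2} + v_{5} = v_{4}  ⟹  sig = (2;(1))
  P = {3,7}:  v_{3} + v_{7} = v_{5}  ⟹  sig = (2;(1))
  P = {4,8}:  v_{4} + v_{8} = v_{2}  ⟹  sig = (2;(1))
  P = {5,6}:  v_{5} + v_{6} = v_{7}  ⟹  sig = (2;(1))
  P = {7,8}:  v_{7} + v_{8} = v_{6}  ⟹  sig = (2;(1))
  P = {2,7}:  v_{2} + v_{7} = v_{4} + v_{6}  ⟹  sig = (2;(1,1))
  P = {1,2}:  v_{1} + v_{2} = 2·v_{8}  ⟹  sig = (2;(2))

so the primitive-relation signature multiset is
    |P|=2: 10 collections, coeffs (), (), (1), (1), (1), (1), (1), (1), (1,1), (2)


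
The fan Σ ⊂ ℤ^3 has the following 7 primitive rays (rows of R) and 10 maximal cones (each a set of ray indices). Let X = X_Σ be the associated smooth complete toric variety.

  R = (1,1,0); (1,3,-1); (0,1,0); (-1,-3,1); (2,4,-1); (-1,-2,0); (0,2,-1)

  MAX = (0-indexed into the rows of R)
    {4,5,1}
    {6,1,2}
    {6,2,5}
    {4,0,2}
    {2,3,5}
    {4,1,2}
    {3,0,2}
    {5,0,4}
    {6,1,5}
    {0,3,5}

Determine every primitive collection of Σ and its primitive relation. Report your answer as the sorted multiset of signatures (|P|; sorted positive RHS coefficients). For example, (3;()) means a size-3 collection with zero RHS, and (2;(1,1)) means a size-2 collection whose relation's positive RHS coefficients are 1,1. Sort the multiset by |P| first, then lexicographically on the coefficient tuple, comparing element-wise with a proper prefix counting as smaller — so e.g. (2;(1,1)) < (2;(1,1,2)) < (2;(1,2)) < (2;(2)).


Primitive collections (9):

  • {1,3}:  v_{1} + v_{3} = 0  ⟹  sig = (2;())
  • {0,1}:  v_{0} + v_{1} = v_{4}  ⟹  sig = (2;(1))
  • {0,6}:  v_{0} + v_{6} = v_{1}  ⟹  sig = (2;(1))
  • {3,4}:  v_{3} + v_{4} = v_{0}  ⟹  sig = (2;(1))
  • {3,6}:  v_{3} + v_{6} = v_{2} + v_{5}  ⟹  sig = (2;(1,1))
  • {4,6}:  v_{4} + v_{6} = 2·v_{1}  ⟹  sig = (2;(2))
  • {0,2,5}:  v_{0} + v_{2} + v_{5} = 0  ⟹  sig = (3;())
  • {1,2,5}:  v_{1} + v_{2} + v_{5} = v_{6}  ⟹  sig = (3;(1))
  • {2,4,5}:  v_{2} + v_{4} + v_{5} = v_{1}  ⟹  sig = (3;(1))

Hence PRS(X_Σ) =
{ (2;()),  (2;(1)) ×3,  (2;(1,1)),  (2;(2)),  (3;()),  (3;(1)) ×2 }


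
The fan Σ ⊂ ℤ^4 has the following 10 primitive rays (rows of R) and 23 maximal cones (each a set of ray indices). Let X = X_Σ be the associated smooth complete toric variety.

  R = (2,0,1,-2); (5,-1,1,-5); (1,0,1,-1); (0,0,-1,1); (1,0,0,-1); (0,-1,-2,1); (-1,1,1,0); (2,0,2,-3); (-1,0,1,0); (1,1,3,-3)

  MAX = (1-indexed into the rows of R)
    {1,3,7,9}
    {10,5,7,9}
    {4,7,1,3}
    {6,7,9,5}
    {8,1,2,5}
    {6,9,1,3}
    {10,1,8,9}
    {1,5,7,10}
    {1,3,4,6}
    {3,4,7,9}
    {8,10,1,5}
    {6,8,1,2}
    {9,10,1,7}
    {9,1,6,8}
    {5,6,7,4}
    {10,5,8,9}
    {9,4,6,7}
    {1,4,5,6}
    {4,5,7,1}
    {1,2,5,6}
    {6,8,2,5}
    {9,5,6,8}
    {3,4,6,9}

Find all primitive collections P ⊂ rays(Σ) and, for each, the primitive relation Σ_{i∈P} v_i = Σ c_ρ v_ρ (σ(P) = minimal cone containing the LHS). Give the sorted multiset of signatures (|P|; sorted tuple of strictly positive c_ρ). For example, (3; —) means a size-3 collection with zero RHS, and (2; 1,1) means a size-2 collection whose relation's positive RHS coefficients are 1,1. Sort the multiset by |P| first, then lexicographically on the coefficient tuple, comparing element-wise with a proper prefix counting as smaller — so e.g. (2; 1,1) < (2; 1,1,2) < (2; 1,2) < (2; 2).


18 minimal non-faces of Δ(Σ) (on 10 rays):

  {3,5}:  v_{3} + v_{5} = v_{1}  ⇒ sig = (2; 1)
  {4,8}:  v_{4} + v_{8} = v_{1}  ⇒ sig = (2; 1)
  {7,8}:  v_{7} + v_{8} = v_{10}  ⇒ sig = (2; 1)
  {4,10}:  v_{4} + v_{10} = v_{1} + v_{7}  ⇒ sig = (2; 1,1)
  {2,3}:  v_{2} + v_{3} = 2·v_{1} + v_{6} + v_{8}  ⇒ sig = (2; 1,1,2)
  {2,4}:  v_{2} + v_{4} = 2·v_{1} + v_{5} + v_{6}  ⇒ sig = (2; 1,1,2)
  {3,10}:  v_{3} + v_{10} = 2·v_{1} + v_{7} + v_{9}  ⇒ sig = (2; 1,1,2)
  {2,7}:  v_{2} + v_{7} = 2·v_{5} + v_{8}  ⇒ sig = (2; 1,2)
  {2,9}:  v_{2} + v_{9} = v_{6} + 2·v_{8}  ⇒ sig = (2; 1,2)
  {3,8}:  v_{3} + v_{8} = 2·v_{1} + v_{9}  ⇒ sig = (2; 1,2)
  {6,10}:  v_{6} + v_{10} = 2·v_{5} + v_{9}  ⇒ sig = (2; 1,2)
  {2,10}:  v_{2} + v_{10} = 2·v_{5} + 2·v_{8}  ⇒ sig = (2; 2,2)
  {3,6,7}:  v_{3} + v_{6} + v_{7} = 0  ⇒ sig = (3; —)
  {4,5,9}:  v_{4} + v_{5} + v_{9} = 0  ⇒ sig = (3; —)
  {1,4,9}:  v_{1} + v_{4} + v_{9} = v_{3}  ⇒ sig = (3; 1)
  {1,5,9}:  v_{1} + v_{5} + v_{9} = v_{8}  ⇒ sig = (3; 1)
  {1,6,7}:  v_{1} + v_{6} + v_{7} = v_{5}  ⇒ sig = (3; 1)
  {1,5,6,8}:  v_{1} + v_{5} + v_{6} + v_{8} = v_{2}  ⇒ sig = (4; 1)

so the primitive-relation signature multiset is
    |P|=2: 12 collections, coeffs (1), (1), (1), (1,1), (1,1,2), (1,1,2), (1,1,2), (1,2), (1,2), (1,2), (1,2), (2,2)
    |P|=3: 5 collections, coeffs (), (), (1), (1), (1)
    |P|=4: 1 collection, coeffs (1)


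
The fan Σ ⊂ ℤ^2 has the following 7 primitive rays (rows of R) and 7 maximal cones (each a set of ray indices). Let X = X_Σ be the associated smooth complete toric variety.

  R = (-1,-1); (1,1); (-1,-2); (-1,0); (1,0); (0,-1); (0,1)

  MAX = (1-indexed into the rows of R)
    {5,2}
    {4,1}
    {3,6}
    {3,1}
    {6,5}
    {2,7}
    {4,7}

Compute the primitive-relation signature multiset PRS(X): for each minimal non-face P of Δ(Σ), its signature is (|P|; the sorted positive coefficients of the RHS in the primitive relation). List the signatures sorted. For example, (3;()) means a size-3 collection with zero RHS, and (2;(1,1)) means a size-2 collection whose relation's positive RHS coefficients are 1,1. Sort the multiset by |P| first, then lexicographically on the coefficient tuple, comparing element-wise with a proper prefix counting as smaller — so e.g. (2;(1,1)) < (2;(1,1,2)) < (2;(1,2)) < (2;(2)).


Primitive collections (14):

  • {1,2}:  v_{1} + v_{2} = 0 ; sig = (2;())
  • {4,5}:  v_{4} + v_{5} = 0 ; sig = (2;())
  • {6,7}:  v_{6} + v_{7} = 0 ; sig = (2;())
  • {1,5}:  v_{1} + v_{5} = v_{6} ; sig = (2;(1))
  • {1,6}:  v_{1} + v_{6} = v_{3} ; sig = (2;(1))
  • {1,7}:  v_{1} + v_{7} = v_{4} ; sig = (2;(1))
  • {2,3}:  v_{2} + v_{3} = v_{6} ; sig = (2;(1))
  • {2,4}:  v_{2} + v_{4} = v_{7} ; sig = (2;(1))
  • {2,6}:  v_{2} + v_{6} = v_{5} ; sig = (2;(1))
  • {3,7}:  v_{3} + v_{7} = v_{1} ; sig = (2;(1))
  • {4,6}:  v_{4} + v_{6} = v_{1} ; sig = (2;(1))
  • {5,7}:  v_{5} + v_{7} = v_{2} ; sig = (2;(1))
  • {3,4}:  v_{3} + v_{4} = 2·v_{1} ; sig = (2;(2))
  • {3,5}:  v_{3} + v_{5} = 2·v_{6} ; sig = (2;(2))

Signatures (|P|; sorted positive RHS coefficients), sorted:
[(2;()), (2;()), (2;()), (2;(1)), (2;(1)), (2;(1)), (2;(1)), (2;(1)), (2;(1)), (2;(1)), (2;(1)), (2;(1)), (2;(2)), (2;(2))]


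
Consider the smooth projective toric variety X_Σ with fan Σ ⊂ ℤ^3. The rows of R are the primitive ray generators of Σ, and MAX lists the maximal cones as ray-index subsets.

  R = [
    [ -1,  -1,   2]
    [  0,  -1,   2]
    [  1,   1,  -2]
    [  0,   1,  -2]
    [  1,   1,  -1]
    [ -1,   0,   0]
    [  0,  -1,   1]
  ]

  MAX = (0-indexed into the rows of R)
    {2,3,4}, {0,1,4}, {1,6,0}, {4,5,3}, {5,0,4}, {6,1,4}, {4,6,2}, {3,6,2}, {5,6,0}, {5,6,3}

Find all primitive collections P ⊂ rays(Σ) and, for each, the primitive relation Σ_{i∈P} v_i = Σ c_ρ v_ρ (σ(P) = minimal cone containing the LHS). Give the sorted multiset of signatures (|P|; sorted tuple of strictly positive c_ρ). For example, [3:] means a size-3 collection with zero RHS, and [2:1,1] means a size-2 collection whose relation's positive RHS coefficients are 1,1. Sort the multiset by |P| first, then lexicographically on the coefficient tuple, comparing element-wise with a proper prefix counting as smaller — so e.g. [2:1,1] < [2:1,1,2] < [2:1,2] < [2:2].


Δ(Σ) — 7 vertices, 9 min non-faces:

  P = {0,2}:  v_{0} + v_{2} = 0  →  sig = [2:]
  P = {1,3}:  v_{1} + v_{3} = 0  →  sig = [2:]
  P = {0,3}:  v_{0} + v_{3} = v_{5}  →  sig = [2:1]
  P = {1,5}:  v_{1} + v_{5} = v_{0}  →  sig = [2:1]
  P = {2,5}:  v_{2} + v_{5} = v_{3}  →  sig = [2:1]
  P = {1,2}:  v_{1} + v_{2} = v_{4} + v_{6}  →  sig = [2:1,1]
  P = {4,5,6}:  v_{4} + v_{5} + v_{6} = 0  →  sig = [3:]
  P = {0,4,6}:  v_{0} + v_{4} + v_{6} = v_{1}  →  sig = [3:1]
  P = {3,4,6}:  v_{3} + v_{4} + v_{6} = v_{2}  →  sig = [3:1]

Hence PRS(X_Σ) =
    [2:]
    [2:]
    [2:1]
    [2:1]
    [2:1]
    [2:1,1]
    [3:]
    [3:1]
    [3:1]


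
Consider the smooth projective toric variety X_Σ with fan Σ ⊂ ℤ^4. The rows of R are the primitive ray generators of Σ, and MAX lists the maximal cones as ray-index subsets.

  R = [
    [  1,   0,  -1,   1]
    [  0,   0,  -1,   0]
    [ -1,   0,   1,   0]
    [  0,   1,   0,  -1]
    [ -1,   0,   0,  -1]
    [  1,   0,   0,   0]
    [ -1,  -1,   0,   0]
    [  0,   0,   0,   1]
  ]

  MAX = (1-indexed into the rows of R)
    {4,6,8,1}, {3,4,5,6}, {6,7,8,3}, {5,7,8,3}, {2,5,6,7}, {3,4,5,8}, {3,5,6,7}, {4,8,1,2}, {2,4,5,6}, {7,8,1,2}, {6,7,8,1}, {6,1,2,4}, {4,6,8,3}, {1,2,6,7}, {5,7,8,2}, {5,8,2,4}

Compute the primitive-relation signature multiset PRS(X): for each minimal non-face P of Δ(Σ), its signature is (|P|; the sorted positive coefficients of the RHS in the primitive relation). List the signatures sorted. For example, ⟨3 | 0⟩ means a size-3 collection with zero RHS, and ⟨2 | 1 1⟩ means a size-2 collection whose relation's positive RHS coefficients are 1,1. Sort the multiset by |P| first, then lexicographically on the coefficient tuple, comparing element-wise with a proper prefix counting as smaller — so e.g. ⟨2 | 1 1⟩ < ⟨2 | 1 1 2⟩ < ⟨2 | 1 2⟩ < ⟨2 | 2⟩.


The 6 primitive collections of Σ (r=8, n=4):

  • {1,3}:  v_{1} + v_{3} = v_{8}  ⟹  sig = ⟨2 | 1⟩
  • {1,5}:  v_{1} + v_{5} = v_{2}  ⟹  sig = ⟨2 | 1⟩
  • {4,7}:  v_{4} + v_{7} = v_{5}  ⟹  sig = ⟨2 | 1⟩
  • {2,3}:  v_{2} + v_{3} = v_{5} + v_{8}  ⟹  sig = ⟨2 | 1 1⟩
  • {5,6,8}:  v_{5} + v_{6} + v_{8} = 0  ⟹  sig = ⟨3 | 0⟩
  • {2,6,8}:  v_{2} + v_{6} + v_{8} = v_{1}  ⟹  sig = ⟨3 | 1⟩

Hence PRS(X_Σ) =
{ ⟨2 | 1⟩ ×3,  ⟨2 | 1 1⟩,  ⟨3 | 0⟩,  ⟨3 | 1⟩ }


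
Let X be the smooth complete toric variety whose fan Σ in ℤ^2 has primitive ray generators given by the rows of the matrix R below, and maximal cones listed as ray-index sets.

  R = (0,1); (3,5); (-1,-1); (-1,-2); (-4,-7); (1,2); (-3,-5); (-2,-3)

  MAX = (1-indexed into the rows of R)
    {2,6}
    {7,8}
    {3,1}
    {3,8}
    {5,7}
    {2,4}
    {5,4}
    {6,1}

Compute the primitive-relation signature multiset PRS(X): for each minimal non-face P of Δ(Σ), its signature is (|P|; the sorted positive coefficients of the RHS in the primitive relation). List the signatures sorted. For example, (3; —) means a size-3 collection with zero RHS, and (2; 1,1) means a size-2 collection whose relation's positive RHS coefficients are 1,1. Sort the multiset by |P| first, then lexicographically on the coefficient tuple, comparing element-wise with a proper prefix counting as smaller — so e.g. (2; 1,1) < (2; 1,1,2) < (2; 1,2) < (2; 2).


Δ(Σ) — 8 vertices, 20 min non-faces:

  • {2,7}:  v_{2} + v_{7} = 0  so sig = (2; —)
  • {4,6}:  v_{4} + v_{6} = 0  so sig = (2; —)
  • {1,4}:  v_{1} + v_{4} = v_{3}  so sig = (2; 1)
  • {2,5}:  v_{2} + v_{5} = v_{4}  so sig = (2; 1)
  • {2,8}:  v_{2} + v_{8} = v_{6}  so sig = (2; 1)
  • {3,4}:  v_{3} + v_{4} = v_{8}  so sig = (2; 1)
  • {3,6}:  v_{3} + v_{6} = v_{1}  so sig = (2; 1)
  • {4,7}:  v_{4} + v_{7} = v_{5}  so sig = (2; 1)
  • {4,8}:  v_{4} + v_{8} = v_{7}  so sig = (2; 1)
  • {5,6}:  v_{5} + v_{6} = v_{7}  so sig = (2; 1)
  • {6,7}:  v_{6} + v_{7} = v_{8}  so sig = (2; 1)
  • {6,8}:  v_{6} + v_{8} = v_{3}  so sig = (2; 1)
  • {1,7}:  v_{1} + v_{7} = v_{3} + v_{8}  so sig = (2; 1,1)
  • {3,5}:  v_{3} + v_{5} = v_{7} + v_{8}  so sig = (2; 1,1)
  • {1,5}:  v_{1} + v_{5} = 2·v_{8}  so sig = (2; 2)
  • {1,8}:  v_{1} + v_{8} = 2·v_{3}  so sig = (2; 2)
  • {2,3}:  v_{2} + v_{3} = 2·v_{6}  so sig = (2; 2)
  • {3,7}:  v_{3} + v_{7} = 2·v_{8}  so sig = (2; 2)
  • {5,8}:  v_{5} + v_{8} = 2·v_{7}  so sig = (2; 2)
  • {1,2}:  v_{1} + v_{2} = 3·v_{6}  so sig = (2; 3)

so the primitive-relation signature multiset is
{ (2; —) ×2,  (2; 1) ×10,  (2; 1,1) ×2,  (2; 2) ×5,  (2; 3) }
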